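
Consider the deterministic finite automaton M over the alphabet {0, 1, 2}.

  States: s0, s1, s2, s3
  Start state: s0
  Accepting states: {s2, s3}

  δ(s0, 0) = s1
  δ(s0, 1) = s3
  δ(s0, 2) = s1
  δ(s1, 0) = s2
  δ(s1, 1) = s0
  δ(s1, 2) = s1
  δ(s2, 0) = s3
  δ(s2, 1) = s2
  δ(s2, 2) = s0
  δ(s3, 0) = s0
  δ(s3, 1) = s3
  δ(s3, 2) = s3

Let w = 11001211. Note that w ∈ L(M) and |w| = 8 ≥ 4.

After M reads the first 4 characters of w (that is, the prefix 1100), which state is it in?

s1

Run of M on the first 4 characters of w = 1 1 0 0:
  step 0: s0  (start)
  step 1: s3  (read 1: s0→s3)
  step 2: s3  (read 1: s3→s3)
  step 3: s0  (read 0: s3→s0)
  step 4: s1  (read 0: s0→s1)

After reading 4 characters, M is in state s1.
(This kind of state-tracing is the core of the pumping-lemma construction: with 4 states, pigeonhole forces a repeat within the first 4 steps.)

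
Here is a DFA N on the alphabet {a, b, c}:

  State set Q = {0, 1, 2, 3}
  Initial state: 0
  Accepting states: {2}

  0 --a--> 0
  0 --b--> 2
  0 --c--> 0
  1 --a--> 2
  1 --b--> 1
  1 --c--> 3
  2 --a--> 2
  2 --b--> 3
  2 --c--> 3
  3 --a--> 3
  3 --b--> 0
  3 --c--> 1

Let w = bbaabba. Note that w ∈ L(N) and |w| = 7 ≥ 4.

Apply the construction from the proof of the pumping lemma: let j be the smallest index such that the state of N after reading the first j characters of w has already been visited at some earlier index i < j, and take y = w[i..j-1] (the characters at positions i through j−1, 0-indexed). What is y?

Run of N on w = b b a a b b a:
  step 0: 0  (start)
  step 1: 2  (read b: 0→2)
  step 2: 3  (read b: 2→3)
  step 3: 3  (read a: 3→3)   ← first repeat (3 seen earlier)
  step 4: 3  (read a: 3→3)
  step 5: 0  (read b: 3→0)
  step 6: 2  (read b: 0→2)
  step 7: 2  (read a: 2→2)

So i = 2, j = 3, giving x = w[0:2] = bb, y = w[2:3] = a, z = w[3:7] = abba.
Check: |xy| = 3 ≤ 4 and |y| = 1 ≥ 1. Reading y takes N from 3 back to 3, so every xyⁱz is accepted.
Since N has 4 states, any run of length ≥ 4 visits 4+1 states, so by pigeonhole some state repeats within the first 4 steps — that repeat gives the pumpable loop.

a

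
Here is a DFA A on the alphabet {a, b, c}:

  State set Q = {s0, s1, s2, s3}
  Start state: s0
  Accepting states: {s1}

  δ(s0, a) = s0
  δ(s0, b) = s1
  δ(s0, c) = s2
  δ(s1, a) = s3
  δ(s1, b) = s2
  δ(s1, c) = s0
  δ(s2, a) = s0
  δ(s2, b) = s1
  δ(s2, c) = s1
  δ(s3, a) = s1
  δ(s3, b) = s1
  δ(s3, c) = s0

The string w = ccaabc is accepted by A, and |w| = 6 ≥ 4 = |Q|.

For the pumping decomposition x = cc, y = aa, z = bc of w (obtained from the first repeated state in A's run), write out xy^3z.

xy^3z = cc·aa·aa·aa·bc = ccaaaaaabc.
Reading y = aa takes A from s1 back to s1, so after x·y·y·y the machine is still in s1, and z then leads to the accepting state s1. Hence ccaaaaaabc ∈ L(A).

ccaaaaaabc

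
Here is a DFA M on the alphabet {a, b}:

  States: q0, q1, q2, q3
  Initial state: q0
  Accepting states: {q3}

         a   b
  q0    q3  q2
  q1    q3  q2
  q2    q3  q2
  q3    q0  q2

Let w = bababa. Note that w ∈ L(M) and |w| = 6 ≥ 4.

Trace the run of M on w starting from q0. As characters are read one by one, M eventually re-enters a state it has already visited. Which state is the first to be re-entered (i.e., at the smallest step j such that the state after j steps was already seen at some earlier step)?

Run of M on w = b a b a b a:
  step 0: q0  (start)
  step 1: q2  (read b: q0→q2)
  step 2: q3  (read a: q2→q3)
  step 3: q2  (read b: q3→q2)   ← first repeat (q2 seen earlier)
  step 4: q3  (read a: q2→q3)
  step 5: q2  (read b: q3→q2)
  step 6: q3  (read a: q2→q3)

The earliest repeat is at step j = 3: M is in q2, which it already visited at step i = 1.
With |Q| = 4, pigeonhole forces a state repeat no later than step 4; the substring read between the first and second visits to that state can be pumped.

q2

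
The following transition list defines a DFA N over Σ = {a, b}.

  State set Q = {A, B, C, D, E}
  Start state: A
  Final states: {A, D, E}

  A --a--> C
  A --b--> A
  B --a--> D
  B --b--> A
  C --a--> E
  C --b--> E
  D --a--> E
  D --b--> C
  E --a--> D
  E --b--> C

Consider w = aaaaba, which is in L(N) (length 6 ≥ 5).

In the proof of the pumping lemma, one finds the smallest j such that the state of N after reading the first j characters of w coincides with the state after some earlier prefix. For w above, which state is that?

State sequence: A -a-> C -a-> E -a-> D -a-> E -b-> C -a-> E
First repeat at step 4: E was already visited.

The earliest repeat is at step j = 4: N is in E, which it already visited at step i = 2.
The DFA has 5 states, so the proof of the pumping lemma guarantees a repeated state among the first 5+1 visited; the segment between the two visits is the pumpable y.

E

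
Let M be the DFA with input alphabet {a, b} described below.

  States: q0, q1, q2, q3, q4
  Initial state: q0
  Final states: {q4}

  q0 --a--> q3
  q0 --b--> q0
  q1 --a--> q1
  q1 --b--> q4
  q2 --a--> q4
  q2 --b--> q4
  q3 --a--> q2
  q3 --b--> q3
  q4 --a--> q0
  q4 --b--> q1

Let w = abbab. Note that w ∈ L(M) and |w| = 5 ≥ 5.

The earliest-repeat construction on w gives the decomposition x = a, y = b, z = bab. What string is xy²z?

xy^2z = a·b·b·bab = abbbab.
Reading y = b takes M from q3 back to q3, so after x·y·y the machine is still in q3, and z then leads to the accepting state q4. Hence abbbab ∈ L(M).

abbbab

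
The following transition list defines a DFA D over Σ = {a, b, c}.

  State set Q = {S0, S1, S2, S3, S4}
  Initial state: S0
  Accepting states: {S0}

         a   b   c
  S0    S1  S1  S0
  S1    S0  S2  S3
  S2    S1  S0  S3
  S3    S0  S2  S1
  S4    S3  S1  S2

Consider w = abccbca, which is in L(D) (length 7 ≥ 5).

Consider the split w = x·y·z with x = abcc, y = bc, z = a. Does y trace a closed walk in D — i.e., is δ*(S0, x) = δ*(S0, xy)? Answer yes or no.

no

Run of D on the first 6 characters of w = a b c c b c:
  step 0: S0  (start)
  step 1: S1  (read a: S0→S1)
  step 2: S2  (read b: S1→S2)
  step 3: S3  (read c: S2→S3)
  step 4: S1  (read c: S3→S1)
  step 5: S2  (read b: S1→S2)
  step 6: S3  (read c: S2→S3)

After x (step 4): S1. After xy (step 6): S3.
They differ (S1 ≠ S3), so y is not a cycle from the state after x; this split is not the one the pumping-lemma construction produces, and pumping y need not keep the string in L(D).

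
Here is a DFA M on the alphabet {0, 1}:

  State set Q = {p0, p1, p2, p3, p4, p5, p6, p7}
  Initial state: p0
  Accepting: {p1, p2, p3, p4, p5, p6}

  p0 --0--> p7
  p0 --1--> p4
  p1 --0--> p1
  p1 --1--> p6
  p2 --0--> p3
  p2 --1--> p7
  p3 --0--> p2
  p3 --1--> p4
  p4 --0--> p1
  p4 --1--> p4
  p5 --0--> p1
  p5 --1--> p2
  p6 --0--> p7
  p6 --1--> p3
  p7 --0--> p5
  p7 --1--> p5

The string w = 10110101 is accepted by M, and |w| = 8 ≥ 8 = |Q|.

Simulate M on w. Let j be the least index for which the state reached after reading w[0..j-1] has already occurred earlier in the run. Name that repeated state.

p2

Run of M on w = 1 0 1 1 0 1 0 1:
  step 0: p0  (start)
  step 1: p4  (read 1: p0→p4)
  step 2: p1  (read 0: p4→p1)
  step 3: p6  (read 1: p1→p6)
  step 4: p3  (read 1: p6→p3)
  step 5: p2  (read 0: p3→p2)
  step 6: p7  (read 1: p2→p7)
  step 7: p5  (read 0: p7→p5)
  step 8: p2  (read 1: p5→p2)   ← first repeat (p2 seen earlier)

The earliest repeat is at step j = 8: M is in p2, which it already visited at step i = 5.
With |Q| = 8, pigeonhole forces a state repeat no later than step 8; the substring read between the first and second visits to that state can be pumped.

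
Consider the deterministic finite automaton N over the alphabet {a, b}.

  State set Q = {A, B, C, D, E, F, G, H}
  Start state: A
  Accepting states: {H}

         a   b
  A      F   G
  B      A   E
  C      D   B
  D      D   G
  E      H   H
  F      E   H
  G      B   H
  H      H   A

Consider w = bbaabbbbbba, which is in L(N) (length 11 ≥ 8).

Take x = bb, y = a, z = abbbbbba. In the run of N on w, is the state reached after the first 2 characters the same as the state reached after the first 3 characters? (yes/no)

yes

State sequence: A -b-> G -b-> H -a-> H

After x (step 2): H. After xy (step 3): H.
They match, so y = a drives N around a cycle from H back to itself; pumping y any number of times keeps N in H before reading z, and xyⁱz ∈ L(N) for every i ≥ 0.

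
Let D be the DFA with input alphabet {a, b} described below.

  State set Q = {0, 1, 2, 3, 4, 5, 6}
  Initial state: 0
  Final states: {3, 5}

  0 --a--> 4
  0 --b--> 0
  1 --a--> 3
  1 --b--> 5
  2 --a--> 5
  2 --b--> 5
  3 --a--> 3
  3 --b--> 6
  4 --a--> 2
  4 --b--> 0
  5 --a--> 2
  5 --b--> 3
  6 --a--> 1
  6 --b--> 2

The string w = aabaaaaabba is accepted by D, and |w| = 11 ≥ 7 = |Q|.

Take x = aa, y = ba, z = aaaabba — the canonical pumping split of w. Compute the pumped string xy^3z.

xy^3z = aa·ba·ba·ba·aaaabba = aabababaaaaabba.
Reading y = ba takes D from 2 back to 2, so after x·y·y·y the machine is still in 2, and z then leads to the accepting state 3. Hence aabababaaaaabba ∈ L(D).

aabababaaaaabba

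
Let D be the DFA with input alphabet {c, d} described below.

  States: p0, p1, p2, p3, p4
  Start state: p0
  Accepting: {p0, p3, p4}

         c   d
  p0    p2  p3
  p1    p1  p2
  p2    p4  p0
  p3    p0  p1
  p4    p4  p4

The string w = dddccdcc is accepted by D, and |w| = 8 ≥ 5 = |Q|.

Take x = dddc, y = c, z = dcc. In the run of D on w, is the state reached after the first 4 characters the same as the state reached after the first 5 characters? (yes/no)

State sequence: p0 -d-> p3 -d-> p1 -d-> p2 -c-> p4 -c-> p4

After x (step 4): p4. After xy (step 5): p4.
They match, so y = c drives D around a cycle from p4 back to itself; pumping y any number of times keeps D in p4 before reading z, and xyⁱz ∈ L(D) for every i ≥ 0.

yes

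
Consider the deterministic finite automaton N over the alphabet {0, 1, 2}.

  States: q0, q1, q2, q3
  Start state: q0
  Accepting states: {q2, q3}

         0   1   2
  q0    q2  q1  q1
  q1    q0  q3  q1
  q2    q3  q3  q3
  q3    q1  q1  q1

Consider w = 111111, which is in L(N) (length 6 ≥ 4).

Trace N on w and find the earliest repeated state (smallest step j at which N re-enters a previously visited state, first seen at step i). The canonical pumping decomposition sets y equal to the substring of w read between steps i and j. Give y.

Run of N on w = 1 1 1 1 1 1:
  step 0: q0  (start)
  step 1: q1  (read 1: q0→q1)
  step 2: q3  (read 1: q1→q3)
  step 3: q1  (read 1: q3→q1)   ← first repeat (q1 seen earlier)
  step 4: q3  (read 1: q1→q3)
  step 5: q1  (read 1: q3→q1)
  step 6: q3  (read 1: q1→q3)

So i = 1, j = 3, giving x = w[0:1] = 1, y = w[1:3] = 11, z = w[3:6] = 111.
Check: |xy| = 3 ≤ 4 and |y| = 2 ≥ 1. Reading y takes N from q1 back to q1, so every xyⁱz is accepted.
Since N has 4 states, any run of length ≥ 4 visits 4+1 states, so by pigeonhole some state repeats within the first 4 steps — that repeat gives the pumpable loop.

11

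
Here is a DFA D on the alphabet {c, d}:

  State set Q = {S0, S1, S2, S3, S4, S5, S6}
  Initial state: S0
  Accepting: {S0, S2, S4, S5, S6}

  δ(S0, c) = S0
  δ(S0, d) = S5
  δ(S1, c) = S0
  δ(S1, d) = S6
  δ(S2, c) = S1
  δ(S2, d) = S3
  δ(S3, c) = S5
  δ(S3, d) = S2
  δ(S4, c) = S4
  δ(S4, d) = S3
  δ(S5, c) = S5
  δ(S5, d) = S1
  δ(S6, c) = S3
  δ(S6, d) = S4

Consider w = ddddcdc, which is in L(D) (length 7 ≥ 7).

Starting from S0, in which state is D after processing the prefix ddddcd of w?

S3

State sequence: S0 -d-> S5 -d-> S1 -d-> S6 -d-> S4 -c-> S4 -d-> S3

After reading 6 characters, D is in state S3.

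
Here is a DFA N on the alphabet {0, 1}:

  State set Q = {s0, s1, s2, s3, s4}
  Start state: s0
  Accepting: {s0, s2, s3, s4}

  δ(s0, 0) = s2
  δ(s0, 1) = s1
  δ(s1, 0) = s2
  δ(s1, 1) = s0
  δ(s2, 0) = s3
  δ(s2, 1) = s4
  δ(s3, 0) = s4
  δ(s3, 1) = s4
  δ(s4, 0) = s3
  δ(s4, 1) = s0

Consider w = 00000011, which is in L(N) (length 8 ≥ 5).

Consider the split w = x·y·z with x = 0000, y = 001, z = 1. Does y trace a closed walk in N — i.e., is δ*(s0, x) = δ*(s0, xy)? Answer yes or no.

Run of N on the first 7 characters of w = 0 0 0 0 0 0 1:
  step 0: s0  (start)
  step 1: s2  (read 0: s0→s2)
  step 2: s3  (read 0: s2→s3)
  step 3: s4  (read 0: s3→s4)
  step 4: s3  (read 0: s4→s3)
  step 5: s4  (read 0: s3→s4)
  step 6: s3  (read 0: s4→s3)
  step 7: s4  (read 1: s3→s4)

After x (step 4): s3. After xy (step 7): s4.
They differ (s3 ≠ s4), so y is not a cycle from the state after x; this split is not the one the pumping-lemma construction produces, and pumping y need not keep the string in L(N).

no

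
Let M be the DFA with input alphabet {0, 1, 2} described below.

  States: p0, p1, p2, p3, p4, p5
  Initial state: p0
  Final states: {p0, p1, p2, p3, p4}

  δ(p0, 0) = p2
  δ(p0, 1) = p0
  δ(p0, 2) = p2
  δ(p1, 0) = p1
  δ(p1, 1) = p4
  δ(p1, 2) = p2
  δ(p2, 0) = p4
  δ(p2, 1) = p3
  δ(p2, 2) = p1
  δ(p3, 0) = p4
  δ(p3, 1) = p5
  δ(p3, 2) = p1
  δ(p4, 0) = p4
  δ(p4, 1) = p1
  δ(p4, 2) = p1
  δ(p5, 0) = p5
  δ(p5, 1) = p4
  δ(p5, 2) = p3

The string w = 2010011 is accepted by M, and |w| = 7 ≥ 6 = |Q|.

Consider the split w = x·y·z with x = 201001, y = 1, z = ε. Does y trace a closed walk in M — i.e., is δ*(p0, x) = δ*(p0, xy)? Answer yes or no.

State sequence: p0 -2-> p2 -0-> p4 -1-> p1 -0-> p1 -0-> p1 -1-> p4 -1-> p1

After x (step 6): p4. After xy (step 7): p1.
They differ (p4 ≠ p1), so y is not a cycle from the state after x; this split is not the one the pumping-lemma construction produces, and pumping y need not keep the string in L(M).

no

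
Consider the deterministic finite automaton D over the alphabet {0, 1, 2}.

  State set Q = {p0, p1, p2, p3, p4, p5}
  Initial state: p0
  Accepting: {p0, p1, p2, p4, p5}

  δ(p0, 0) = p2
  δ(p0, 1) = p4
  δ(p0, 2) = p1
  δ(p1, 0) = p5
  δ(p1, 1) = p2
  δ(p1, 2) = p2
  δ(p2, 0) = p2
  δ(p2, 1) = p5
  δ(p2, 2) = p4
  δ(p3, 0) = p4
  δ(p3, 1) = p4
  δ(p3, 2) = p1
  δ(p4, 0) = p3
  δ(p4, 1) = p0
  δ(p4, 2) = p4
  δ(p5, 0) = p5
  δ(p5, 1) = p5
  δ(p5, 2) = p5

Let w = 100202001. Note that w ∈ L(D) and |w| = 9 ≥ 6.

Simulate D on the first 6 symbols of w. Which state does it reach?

State sequence: p0 -1-> p4 -0-> p3 -0-> p4 -2-> p4 -0-> p3 -2-> p1

After reading 6 characters, D is in state p1.

p1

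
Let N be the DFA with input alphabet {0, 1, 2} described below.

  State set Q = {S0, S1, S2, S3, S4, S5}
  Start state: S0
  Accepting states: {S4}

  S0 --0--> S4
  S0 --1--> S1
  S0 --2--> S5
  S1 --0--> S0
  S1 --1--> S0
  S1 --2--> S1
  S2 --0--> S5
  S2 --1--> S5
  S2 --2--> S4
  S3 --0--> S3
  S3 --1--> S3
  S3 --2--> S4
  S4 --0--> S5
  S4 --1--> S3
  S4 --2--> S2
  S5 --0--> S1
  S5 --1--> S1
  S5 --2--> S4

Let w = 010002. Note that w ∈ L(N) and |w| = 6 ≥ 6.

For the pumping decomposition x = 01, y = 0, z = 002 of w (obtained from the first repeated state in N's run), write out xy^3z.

01000002

xy^3z = 01·0·0·0·002 = 01000002.
Reading y = 0 takes N from S3 back to S3, so after x·y·y·y the machine is still in S3, and z then leads to the accepting state S4. Hence 01000002 ∈ L(N).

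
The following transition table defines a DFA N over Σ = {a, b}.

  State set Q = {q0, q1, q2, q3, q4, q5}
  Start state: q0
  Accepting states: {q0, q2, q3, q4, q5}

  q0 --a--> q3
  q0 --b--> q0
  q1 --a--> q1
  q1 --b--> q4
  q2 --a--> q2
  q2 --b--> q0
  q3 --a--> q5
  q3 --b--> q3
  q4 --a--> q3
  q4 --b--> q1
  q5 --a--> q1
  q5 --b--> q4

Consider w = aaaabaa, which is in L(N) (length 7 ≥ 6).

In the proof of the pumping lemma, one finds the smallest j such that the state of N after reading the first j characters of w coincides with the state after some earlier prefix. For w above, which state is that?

q1

State sequence: q0 -a-> q3 -a-> q5 -a-> q1 -a-> q1 -b-> q4 -a-> q3 -a-> q5
First repeat at step 4: q1 was already visited.

The earliest repeat is at step j = 4: N is in q1, which it already visited at step i = 3.
The DFA has 6 states, so the proof of the pumping lemma guarantees a repeated state among the first 6+1 visited; the segment between the two visits is the pumpable y.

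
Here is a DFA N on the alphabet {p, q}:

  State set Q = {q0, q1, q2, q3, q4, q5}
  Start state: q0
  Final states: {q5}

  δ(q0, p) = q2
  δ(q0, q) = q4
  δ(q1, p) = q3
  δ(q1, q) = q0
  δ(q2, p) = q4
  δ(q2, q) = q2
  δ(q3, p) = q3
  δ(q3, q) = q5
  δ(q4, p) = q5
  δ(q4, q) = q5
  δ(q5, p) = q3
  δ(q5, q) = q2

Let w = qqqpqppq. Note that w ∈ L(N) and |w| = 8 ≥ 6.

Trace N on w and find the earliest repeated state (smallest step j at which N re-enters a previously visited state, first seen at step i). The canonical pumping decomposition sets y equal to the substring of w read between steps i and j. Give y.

qqp

Run of N on w = q q q p q p p q:
  step 0: q0  (start)
  step 1: q4  (read q: q0→q4)
  step 2: q5  (read q: q4→q5)
  step 3: q2  (read q: q5→q2)
  step 4: q4  (read p: q2→q4)   ← first repeat (q4 seen earlier)
  step 5: q5  (read q: q4→q5)
  step 6: q3  (read p: q5→q3)
  step 7: q3  (read p: q3→q3)
  step 8: q5  (read q: q3→q5)

So i = 1, j = 4, giving x = w[0:1] = q, y = w[1:4] = qqp, z = w[4:8] = qppq.
Check: |xy| = 4 ≤ 6 and |y| = 3 ≥ 1. Reading y takes N from q4 back to q4, so every xyⁱz is accepted.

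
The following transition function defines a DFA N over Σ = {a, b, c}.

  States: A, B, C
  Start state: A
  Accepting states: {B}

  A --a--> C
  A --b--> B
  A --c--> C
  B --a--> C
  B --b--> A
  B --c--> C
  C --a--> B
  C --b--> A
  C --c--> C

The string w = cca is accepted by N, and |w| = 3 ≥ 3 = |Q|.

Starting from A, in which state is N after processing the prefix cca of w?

B

Run of N on the first 3 characters of w = c c a:
  step 0: A  (start)
  step 1: C  (read c: A→C)
  step 2: C  (read c: C→C)
  step 3: B  (read a: C→B)

After reading 3 characters, N is in state B.
(This kind of state-tracing is the core of the pumping-lemma construction: with 3 states, pigeonhole forces a repeat within the first 3 steps.)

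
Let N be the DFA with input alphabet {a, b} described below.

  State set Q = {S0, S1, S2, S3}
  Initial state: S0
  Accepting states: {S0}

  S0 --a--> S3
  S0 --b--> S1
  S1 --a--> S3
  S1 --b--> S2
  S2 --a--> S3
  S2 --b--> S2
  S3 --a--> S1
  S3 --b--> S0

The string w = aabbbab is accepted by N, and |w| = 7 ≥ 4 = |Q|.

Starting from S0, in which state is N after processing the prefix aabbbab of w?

State sequence: S0 -a-> S3 -a-> S1 -b-> S2 -b-> S2 -b-> S2 -a-> S3 -b-> S0

After reading 7 characters, N is in state S0.

S0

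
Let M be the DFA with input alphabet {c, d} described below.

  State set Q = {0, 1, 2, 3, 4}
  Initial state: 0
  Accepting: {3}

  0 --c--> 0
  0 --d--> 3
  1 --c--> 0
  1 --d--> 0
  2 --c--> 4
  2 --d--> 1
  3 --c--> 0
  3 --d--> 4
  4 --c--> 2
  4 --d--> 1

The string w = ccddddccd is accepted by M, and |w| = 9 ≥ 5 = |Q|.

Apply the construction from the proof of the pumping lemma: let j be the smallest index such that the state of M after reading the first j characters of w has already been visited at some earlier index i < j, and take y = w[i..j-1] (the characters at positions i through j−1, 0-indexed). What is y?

State sequence: 0 -c-> 0 -c-> 0 -d-> 3 -d-> 4 -d-> 1 -d-> 0 -c-> 0 -c-> 0 -d-> 3
First repeat at step 1: 0 was already visited.

So i = 0, j = 1, giving x = w[0:0] = ε, y = w[0:1] = c, z = w[1:9] = cddddccd.
Check: |xy| = 1 ≤ 5 and |y| = 1 ≥ 1. Reading y takes M from 0 back to 0, so every xyⁱz is accepted.
With |Q| = 5, pigeonhole forces a state repeat no later than step 5; the substring read between the first and second visits to that state can be pumped.

c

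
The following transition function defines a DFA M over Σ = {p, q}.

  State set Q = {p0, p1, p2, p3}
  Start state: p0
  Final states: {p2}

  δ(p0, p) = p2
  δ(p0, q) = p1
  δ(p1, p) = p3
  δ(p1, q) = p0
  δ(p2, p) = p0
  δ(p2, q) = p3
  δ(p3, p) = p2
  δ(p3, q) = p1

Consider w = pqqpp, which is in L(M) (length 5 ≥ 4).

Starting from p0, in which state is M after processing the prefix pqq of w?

p1

State sequence: p0 -p-> p2 -q-> p3 -q-> p1

After reading 3 characters, M is in state p1.
(This kind of state-tracing is the core of the pumping-lemma construction: with 4 states, pigeonhole forces a repeat within the first 4 steps.)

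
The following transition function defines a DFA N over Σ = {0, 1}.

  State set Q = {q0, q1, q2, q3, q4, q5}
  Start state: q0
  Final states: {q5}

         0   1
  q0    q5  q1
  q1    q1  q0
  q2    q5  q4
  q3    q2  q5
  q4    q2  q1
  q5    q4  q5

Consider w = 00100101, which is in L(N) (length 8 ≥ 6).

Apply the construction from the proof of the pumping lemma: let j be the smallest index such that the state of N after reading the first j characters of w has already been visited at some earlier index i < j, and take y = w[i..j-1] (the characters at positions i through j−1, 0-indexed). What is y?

0

State sequence: q0 -0-> q5 -0-> q4 -1-> q1 -0-> q1 -0-> q1 -1-> q0 -0-> q5 -1-> q5
First repeat at step 4: q1 was already visited.

So i = 3, j = 4, giving x = w[0:3] = 001, y = w[3:4] = 0, z = w[4:8] = 0101.
Check: |xy| = 4 ≤ 6 and |y| = 1 ≥ 1. Reading y takes N from q1 back to q1, so every xyⁱz is accepted.
Pumping length from the standard proof: p = 6 (the number of states). The repeated state found above gives |xy| = j ≤ 6 and |y| = j − i ≥ 1.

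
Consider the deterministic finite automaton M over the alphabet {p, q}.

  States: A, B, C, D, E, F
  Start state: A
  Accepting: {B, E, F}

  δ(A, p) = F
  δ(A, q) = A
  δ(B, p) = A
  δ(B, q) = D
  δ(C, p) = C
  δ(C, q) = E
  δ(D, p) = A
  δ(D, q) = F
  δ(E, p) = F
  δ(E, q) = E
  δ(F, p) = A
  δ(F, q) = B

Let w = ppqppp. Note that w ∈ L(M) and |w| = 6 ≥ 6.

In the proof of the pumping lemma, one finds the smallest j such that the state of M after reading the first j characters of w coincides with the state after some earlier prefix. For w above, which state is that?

Run of M on w = p p q p p p:
  step 0: A  (start)
  step 1: F  (read p: A→F)
  step 2: A  (read p: F→A)   ← first repeat (A seen earlier)
  step 3: A  (read q: A→A)
  step 4: F  (read p: A→F)
  step 5: A  (read p: F→A)
  step 6: F  (read p: A→F)

The earliest repeat is at step j = 2: M is in A, which it already visited at step i = 0.

A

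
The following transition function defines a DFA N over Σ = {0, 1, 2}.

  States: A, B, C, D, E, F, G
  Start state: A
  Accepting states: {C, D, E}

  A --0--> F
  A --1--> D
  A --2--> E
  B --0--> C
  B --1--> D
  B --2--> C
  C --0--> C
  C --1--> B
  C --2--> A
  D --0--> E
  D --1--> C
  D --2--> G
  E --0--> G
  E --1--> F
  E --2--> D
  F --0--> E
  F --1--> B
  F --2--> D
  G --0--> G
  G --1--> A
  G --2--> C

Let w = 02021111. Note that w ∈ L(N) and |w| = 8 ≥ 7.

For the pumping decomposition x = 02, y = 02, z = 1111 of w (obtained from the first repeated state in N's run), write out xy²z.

0202021111

xy^2z = 02·02·02·1111 = 0202021111.
Reading y = 02 takes N from D back to D, so after x·y·y the machine is still in D, and z then leads to the accepting state C. Hence 0202021111 ∈ L(N).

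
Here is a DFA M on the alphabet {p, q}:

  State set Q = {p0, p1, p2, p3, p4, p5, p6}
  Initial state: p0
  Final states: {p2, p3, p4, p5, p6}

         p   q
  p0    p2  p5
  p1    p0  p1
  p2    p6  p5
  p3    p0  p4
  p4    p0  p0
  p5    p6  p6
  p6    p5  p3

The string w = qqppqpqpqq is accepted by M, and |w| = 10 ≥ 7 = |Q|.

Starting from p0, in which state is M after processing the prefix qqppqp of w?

p0

Run of M on the first 6 characters of w = q q p p q p:
  step 0: p0  (start)
  step 1: p5  (read q: p0→p5)
  step 2: p6  (read q: p5→p6)
  step 3: p5  (read p: p6→p5)
  step 4: p6  (read p: p5→p6)
  step 5: p3  (read q: p6→p3)
  step 6: p0  (read p: p3→p0)

After reading 6 characters, M is in state p0.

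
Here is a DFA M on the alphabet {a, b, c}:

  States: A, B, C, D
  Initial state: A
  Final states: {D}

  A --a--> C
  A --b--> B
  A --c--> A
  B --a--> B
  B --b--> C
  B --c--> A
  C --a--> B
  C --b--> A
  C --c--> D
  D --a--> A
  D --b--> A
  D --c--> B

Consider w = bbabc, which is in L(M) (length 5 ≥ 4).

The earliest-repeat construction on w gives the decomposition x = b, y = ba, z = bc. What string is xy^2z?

xy^2z = b·ba·ba·bc = bbababc.
Reading y = ba takes M from B back to B, so after x·y·y the machine is still in B, and z then leads to the accepting state D. Hence bbababc ∈ L(M).

bbababc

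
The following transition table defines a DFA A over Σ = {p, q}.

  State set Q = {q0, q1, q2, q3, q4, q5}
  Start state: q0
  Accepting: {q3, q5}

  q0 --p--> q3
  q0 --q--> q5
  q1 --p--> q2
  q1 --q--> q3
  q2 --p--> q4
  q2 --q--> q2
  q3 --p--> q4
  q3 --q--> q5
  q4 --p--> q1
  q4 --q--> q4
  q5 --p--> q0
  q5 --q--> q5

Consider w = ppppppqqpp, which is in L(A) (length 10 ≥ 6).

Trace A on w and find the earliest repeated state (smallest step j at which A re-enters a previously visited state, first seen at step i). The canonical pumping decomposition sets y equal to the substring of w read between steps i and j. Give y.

State sequence: q0 -p-> q3 -p-> q4 -p-> q1 -p-> q2 -p-> q4 -p-> q1 -q-> q3 -q-> q5 -p-> q0 -p-> q3
First repeat at step 5: q4 was already visited.

So i = 2, j = 5, giving x = w[0:2] = pp, y = w[2:5] = ppp, z = w[5:10] = pqqpp.
Check: |xy| = 5 ≤ 6 and |y| = 3 ≥ 1. Reading y takes A from q4 back to q4, so every xyⁱz is accepted.
Since A has 6 states, any run of length ≥ 6 visits 6+1 states, so by pigeonhole some state repeats within the first 6 steps — that repeat gives the pumpable loop.

ppp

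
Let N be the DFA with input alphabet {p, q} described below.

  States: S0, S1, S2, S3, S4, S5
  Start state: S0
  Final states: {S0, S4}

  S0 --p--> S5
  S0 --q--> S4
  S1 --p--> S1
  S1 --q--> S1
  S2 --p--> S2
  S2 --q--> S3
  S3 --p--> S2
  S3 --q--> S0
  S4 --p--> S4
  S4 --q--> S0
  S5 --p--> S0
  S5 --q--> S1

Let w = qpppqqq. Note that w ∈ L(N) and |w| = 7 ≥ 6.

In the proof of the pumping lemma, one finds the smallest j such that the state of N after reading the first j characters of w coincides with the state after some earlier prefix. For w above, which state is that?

State sequence: S0 -q-> S4 -p-> S4 -p-> S4 -p-> S4 -q-> S0 -q-> S4 -q-> S0
First repeat at step 2: S4 was already visited.

The earliest repeat is at step j = 2: N is in S4, which it already visited at step i = 1.

S4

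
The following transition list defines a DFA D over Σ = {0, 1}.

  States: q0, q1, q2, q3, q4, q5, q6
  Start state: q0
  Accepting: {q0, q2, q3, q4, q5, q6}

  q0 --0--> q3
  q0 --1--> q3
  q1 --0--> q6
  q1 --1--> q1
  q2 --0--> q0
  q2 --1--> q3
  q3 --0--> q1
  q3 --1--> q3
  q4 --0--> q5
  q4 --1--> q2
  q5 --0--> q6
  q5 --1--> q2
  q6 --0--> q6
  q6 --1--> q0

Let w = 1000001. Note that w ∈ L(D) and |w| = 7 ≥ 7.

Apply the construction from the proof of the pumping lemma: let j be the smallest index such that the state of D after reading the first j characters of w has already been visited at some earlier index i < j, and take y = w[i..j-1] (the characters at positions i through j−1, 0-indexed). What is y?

0

State sequence: q0 -1-> q3 -0-> q1 -0-> q6 -0-> q6 -0-> q6 -0-> q6 -1-> q0
First repeat at step 4: q6 was already visited.

So i = 3, j = 4, giving x = w[0:3] = 100, y = w[3:4] = 0, z = w[4:7] = 001.
Check: |xy| = 4 ≤ 7 and |y| = 1 ≥ 1. Reading y takes D from q6 back to q6, so every xyⁱz is accepted.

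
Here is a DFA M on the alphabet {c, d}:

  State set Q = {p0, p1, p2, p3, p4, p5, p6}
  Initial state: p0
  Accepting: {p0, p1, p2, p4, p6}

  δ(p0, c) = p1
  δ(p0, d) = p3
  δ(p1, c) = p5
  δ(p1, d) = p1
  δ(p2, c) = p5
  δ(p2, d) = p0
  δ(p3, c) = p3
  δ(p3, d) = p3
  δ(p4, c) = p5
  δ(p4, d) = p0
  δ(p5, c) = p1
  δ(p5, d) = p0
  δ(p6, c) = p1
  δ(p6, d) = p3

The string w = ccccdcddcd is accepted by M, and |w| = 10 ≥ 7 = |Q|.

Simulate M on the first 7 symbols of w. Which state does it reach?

p1

Run of M on the first 7 characters of w = c c c c d c d:
  step 0: p0  (start)
  step 1: p1  (read c: p0→p1)
  step 2: p5  (read c: p1→p5)
  step 3: p1  (read c: p5→p1)
  step 4: p5  (read c: p1→p5)
  step 5: p0  (read d: p5→p0)
  step 6: p1  (read c: p0→p1)
  step 7: p1  (read d: p1→p1)

After reading 7 characters, M is in state p1.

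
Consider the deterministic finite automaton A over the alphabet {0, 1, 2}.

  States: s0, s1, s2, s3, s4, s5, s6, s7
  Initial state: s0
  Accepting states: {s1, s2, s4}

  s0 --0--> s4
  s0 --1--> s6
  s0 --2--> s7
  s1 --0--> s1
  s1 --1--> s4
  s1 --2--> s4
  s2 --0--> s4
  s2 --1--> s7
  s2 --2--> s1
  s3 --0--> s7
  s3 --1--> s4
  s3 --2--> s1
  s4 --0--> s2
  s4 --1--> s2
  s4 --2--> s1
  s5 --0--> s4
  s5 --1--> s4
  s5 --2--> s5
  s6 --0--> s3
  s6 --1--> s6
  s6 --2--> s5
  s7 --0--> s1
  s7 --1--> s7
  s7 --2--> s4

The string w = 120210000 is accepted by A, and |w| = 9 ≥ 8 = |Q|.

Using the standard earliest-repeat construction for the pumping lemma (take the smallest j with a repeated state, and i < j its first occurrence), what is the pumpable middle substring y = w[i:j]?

21

Run of A on w = 1 2 0 2 1 0 0 0 0:
  step 0: s0  (start)
  step 1: s6  (read 1: s0→s6)
  step 2: s5  (read 2: s6→s5)
  step 3: s4  (read 0: s5→s4)
  step 4: s1  (read 2: s4→s1)
  step 5: s4  (read 1: s1→s4)   ← first repeat (s4 seen earlier)
  step 6: s2  (read 0: s4→s2)
  step 7: s4  (read 0: s2→s4)
  step 8: s2  (read 0: s4→s2)
  step 9: s4  (read 0: s2→s4)

So i = 3, j = 5, giving x = w[0:3] = 120, y = w[3:5] = 21, z = w[5:9] = 0000.
Check: |xy| = 5 ≤ 8 and |y| = 2 ≥ 1. Reading y takes A from s4 back to s4, so every xyⁱz is accepted.
Since A has 8 states, any run of length ≥ 8 visits 8+1 states, so by pigeonhole some state repeats within the first 8 steps — that repeat gives the pumpable loop.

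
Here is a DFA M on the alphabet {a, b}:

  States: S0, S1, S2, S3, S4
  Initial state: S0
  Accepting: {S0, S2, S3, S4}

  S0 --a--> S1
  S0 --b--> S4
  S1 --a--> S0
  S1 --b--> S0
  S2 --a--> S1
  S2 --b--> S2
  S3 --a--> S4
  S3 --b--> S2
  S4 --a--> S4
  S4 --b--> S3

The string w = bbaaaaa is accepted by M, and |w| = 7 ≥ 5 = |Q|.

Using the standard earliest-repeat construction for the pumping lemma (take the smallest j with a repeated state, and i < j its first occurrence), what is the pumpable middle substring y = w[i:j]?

ba

Run of M on w = b b a a a a a:
  step 0: S0  (start)
  step 1: S4  (read b: S0→S4)
  step 2: S3  (read b: S4→S3)
  step 3: S4  (read a: S3→S4)   ← first repeat (S4 seen earlier)
  step 4: S4  (read a: S4→S4)
  step 5: S4  (read a: S4→S4)
  step 6: S4  (read a: S4→S4)
  step 7: S4  (read a: S4→S4)

So i = 1, j = 3, giving x = w[0:1] = b, y = w[1:3] = ba, z = w[3:7] = aaaa.
Check: |xy| = 3 ≤ 5 and |y| = 2 ≥ 1. Reading y takes M from S4 back to S4, so every xyⁱz is accepted.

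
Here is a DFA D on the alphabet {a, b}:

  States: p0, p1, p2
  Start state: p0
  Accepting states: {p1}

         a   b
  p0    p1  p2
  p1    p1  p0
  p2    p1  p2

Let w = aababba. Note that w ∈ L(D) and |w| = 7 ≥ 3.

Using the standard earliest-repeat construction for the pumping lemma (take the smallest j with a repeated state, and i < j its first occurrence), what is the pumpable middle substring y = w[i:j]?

a

Run of D on w = a a b a b b a:
  step 0: p0  (start)
  step 1: p1  (read a: p0→p1)
  step 2: p1  (read a: p1→p1)   ← first repeat (p1 seen earlier)
  step 3: p0  (read b: p1→p0)
  step 4: p1  (read a: p0→p1)
  step 5: p0  (read b: p1→p0)
  step 6: p2  (read b: p0→p2)
  step 7: p1  (read a: p2→p1)

So i = 1, j = 2, giving x = w[0:1] = a, y = w[1:2] = a, z = w[2:7] = babba.
Check: |xy| = 2 ≤ 3 and |y| = 1 ≥ 1. Reading y takes D from p1 back to p1, so every xyⁱz is accepted.
Since D has 3 states, any run of length ≥ 3 visits 3+1 states, so by pigeonhole some state repeats within the first 3 steps — that repeat gives the pumpable loop.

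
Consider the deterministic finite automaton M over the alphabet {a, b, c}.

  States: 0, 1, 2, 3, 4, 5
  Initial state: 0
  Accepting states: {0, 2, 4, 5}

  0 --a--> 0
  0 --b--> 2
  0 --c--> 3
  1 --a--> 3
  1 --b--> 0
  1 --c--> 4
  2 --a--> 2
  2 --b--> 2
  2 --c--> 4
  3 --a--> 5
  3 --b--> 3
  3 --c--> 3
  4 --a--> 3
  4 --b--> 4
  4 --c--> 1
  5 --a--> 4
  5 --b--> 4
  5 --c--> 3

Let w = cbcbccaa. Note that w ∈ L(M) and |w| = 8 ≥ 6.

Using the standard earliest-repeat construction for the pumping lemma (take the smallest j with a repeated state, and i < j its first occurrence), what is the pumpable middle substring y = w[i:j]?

b

State sequence: 0 -c-> 3 -b-> 3 -c-> 3 -b-> 3 -c-> 3 -c-> 3 -a-> 5 -a-> 4
First repeat at step 2: 3 was already visited.

So i = 1, j = 2, giving x = w[0:1] = c, y = w[1:2] = b, z = w[2:8] = cbccaa.
Check: |xy| = 2 ≤ 6 and |y| = 1 ≥ 1. Reading y takes M from 3 back to 3, so every xyⁱz is accepted.
Since M has 6 states, any run of length ≥ 6 visits 6+1 states, so by pigeonhole some state repeats within the first 6 steps — that repeat gives the pumpable loop.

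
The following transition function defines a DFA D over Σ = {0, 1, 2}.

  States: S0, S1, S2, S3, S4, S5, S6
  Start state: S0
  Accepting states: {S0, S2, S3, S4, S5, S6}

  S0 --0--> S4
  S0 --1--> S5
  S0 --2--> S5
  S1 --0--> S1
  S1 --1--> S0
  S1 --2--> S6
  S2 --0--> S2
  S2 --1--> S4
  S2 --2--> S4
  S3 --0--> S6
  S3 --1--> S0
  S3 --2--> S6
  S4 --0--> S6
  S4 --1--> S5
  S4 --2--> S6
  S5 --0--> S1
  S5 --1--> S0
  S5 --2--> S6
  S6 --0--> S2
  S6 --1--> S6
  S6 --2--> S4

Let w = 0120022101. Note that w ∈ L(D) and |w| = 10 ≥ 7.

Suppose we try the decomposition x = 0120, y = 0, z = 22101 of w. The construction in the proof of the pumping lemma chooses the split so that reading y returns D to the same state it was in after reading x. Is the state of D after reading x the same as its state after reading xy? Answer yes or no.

Run of D on the first 5 characters of w = 0 1 2 0 0:
  step 0: S0  (start)
  step 1: S4  (read 0: S0→S4)
  step 2: S5  (read 1: S4→S5)
  step 3: S6  (read 2: S5→S6)
  step 4: S2  (read 0: S6→S2)
  step 5: S2  (read 0: S2→S2)

After x (step 4): S2. After xy (step 5): S2.
They match, so y = 0 drives D around a cycle from S2 back to itself; pumping y any number of times keeps D in S2 before reading z, and xyⁱz ∈ L(D) for every i ≥ 0.

yes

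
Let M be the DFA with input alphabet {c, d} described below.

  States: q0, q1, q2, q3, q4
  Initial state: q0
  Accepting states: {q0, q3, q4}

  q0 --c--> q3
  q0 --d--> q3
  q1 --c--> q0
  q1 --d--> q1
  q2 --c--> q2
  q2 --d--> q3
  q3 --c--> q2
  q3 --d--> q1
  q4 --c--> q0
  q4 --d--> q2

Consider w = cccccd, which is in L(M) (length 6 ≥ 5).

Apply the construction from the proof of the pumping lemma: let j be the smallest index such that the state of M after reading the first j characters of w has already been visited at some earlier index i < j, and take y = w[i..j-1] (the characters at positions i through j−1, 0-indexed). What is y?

c

Run of M on w = c c c c c d:
  step 0: q0  (start)
  step 1: q3  (read c: q0→q3)
  step 2: q2  (read c: q3→q2)
  step 3: q2  (read c: q2→q2)   ← first repeat (q2 seen earlier)
  step 4: q2  (read c: q2→q2)
  step 5: q2  (read c: q2→q2)
  step 6: q3  (read d: q2→q3)

So i = 2, j = 3, giving x = w[0:2] = cc, y = w[2:3] = c, z = w[3:6] = ccd.
Check: |xy| = 3 ≤ 5 and |y| = 1 ≥ 1. Reading y takes M from q2 back to q2, so every xyⁱz is accepted.
The DFA has 5 states, so the proof of the pumping lemma guarantees a repeated state among the first 5+1 visited; the segment between the two visits is the pumpable y.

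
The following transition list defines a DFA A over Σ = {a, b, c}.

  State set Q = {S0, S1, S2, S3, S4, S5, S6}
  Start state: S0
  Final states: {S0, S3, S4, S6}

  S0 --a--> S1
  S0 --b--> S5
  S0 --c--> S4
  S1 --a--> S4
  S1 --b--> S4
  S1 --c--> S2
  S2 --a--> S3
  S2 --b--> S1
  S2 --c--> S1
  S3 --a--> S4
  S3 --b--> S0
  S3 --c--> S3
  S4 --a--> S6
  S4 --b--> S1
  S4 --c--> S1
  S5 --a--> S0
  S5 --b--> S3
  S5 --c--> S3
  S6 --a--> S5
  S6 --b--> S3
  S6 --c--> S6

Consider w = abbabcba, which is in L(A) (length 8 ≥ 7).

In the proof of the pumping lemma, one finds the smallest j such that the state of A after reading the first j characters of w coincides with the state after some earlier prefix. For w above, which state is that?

S1

State sequence: S0 -a-> S1 -b-> S4 -b-> S1 -a-> S4 -b-> S1 -c-> S2 -b-> S1 -a-> S4
First repeat at step 3: S1 was already visited.

The earliest repeat is at step j = 3: A is in S1, which it already visited at step i = 1.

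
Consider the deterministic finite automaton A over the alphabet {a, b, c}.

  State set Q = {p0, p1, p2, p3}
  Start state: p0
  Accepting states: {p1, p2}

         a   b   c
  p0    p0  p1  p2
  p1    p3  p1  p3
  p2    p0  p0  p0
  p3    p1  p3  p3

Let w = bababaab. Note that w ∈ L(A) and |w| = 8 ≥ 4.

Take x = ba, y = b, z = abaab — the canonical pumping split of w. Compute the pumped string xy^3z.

xy^3z = ba·b·b·b·abaab = babbbabaab.
Reading y = b takes A from p3 back to p3, so after x·y·y·y the machine is still in p3, and z then leads to the accepting state p1. Hence babbbabaab ∈ L(A).

babbbabaab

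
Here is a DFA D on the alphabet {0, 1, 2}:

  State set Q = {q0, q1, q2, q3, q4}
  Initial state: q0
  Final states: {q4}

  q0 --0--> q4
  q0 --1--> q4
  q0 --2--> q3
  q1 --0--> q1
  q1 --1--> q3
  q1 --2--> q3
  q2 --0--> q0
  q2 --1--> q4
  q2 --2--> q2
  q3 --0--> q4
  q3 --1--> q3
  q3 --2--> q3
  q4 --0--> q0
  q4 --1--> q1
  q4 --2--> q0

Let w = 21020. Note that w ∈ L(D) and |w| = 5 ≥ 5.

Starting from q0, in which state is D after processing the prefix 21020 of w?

Run of D on the first 5 characters of w = 2 1 0 2 0:
  step 0: q0  (start)
  step 1: q3  (read 2: q0→q3)
  step 2: q3  (read 1: q3→q3)
  step 3: q4  (read 0: q3→q4)
  step 4: q0  (read 2: q4→q0)
  step 5: q4  (read 0: q0→q4)

After reading 5 characters, D is in state q4.

q4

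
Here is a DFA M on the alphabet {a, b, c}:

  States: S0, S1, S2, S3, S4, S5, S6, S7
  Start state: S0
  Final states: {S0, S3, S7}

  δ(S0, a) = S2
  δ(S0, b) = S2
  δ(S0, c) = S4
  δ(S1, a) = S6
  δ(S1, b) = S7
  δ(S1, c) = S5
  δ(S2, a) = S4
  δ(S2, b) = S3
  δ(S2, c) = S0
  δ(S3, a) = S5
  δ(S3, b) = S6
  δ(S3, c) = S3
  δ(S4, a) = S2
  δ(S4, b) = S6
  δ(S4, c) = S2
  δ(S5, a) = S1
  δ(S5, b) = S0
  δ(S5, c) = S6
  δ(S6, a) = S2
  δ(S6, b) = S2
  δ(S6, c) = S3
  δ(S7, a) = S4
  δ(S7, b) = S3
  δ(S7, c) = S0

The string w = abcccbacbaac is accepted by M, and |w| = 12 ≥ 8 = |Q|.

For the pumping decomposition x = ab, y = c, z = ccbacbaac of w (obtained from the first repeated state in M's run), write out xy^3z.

xy^3z = ab·c·c·c·ccbacbaac = abcccccbacbaac.
Reading y = c takes M from S3 back to S3, so after x·y·y·y the machine is still in S3, and z then leads to the accepting state S0. Hence abcccccbacbaac ∈ L(M).

abcccccbacbaac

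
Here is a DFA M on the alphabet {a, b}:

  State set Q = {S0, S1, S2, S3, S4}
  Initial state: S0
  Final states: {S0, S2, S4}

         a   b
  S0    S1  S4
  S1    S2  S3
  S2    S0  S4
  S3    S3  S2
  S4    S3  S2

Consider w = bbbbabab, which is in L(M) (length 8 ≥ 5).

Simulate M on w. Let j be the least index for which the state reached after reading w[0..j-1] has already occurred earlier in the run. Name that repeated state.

S4

State sequence: S0 -b-> S4 -b-> S2 -b-> S4 -b-> S2 -a-> S0 -b-> S4 -a-> S3 -b-> S2
First repeat at step 3: S4 was already visited.

The earliest repeat is at step j = 3: M is in S4, which it already visited at step i = 1.
Since M has 5 states, any run of length ≥ 5 visits 5+1 states, so by pigeonhole some state repeats within the first 5 steps — that repeat gives the pumpable loop.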